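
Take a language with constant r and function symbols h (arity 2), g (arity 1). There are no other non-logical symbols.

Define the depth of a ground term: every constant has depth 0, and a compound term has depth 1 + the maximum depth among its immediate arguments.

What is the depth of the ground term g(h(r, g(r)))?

3

depth(g(r)) = 1 + depth(r) = 1 + 0 = 1
depth(h(r, g(r))) = 1 + max(0, 1) = 2
depth(g(h(r, g(r)))) = 1 + depth(h(r, g(r))) = 1 + 2 = 3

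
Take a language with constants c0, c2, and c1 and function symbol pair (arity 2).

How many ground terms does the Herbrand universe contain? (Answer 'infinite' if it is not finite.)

infinite

The signature has at least one function symbol (pair, arity 2) and at least one constant (c0).
Iterating pair gives infinitely many distinct ground terms: c0, pair(c0, c0), pair(pair(c0, c0), pair(c0, c0)), ...
So the Herbrand universe is infinite.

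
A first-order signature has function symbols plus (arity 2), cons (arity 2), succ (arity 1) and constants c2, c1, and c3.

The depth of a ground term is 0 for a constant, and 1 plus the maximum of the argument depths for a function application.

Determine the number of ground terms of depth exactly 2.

1155

Write N_k for the number of ground terms of depth ≤ k. A term of depth ≤ k is either a constant or a function symbol applied to arguments of depth ≤ k−1, so N_k = 3 + N_{k-1}^2 + N_{k-1}^2 + N_{k-1}.
N_0 = 3
N_1 = 3 + 3^2 + 3^2 + 3 = 24
N_2 = 3 + 24^2 + 24^2 + 24 = 1179
Terms of depth exactly 2: N_2 − N_1 = 1179 − 24 = 1155.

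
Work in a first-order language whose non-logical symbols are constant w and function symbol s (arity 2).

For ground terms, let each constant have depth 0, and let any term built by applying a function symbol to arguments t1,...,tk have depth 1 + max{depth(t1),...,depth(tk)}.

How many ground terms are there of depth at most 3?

Write N_k for the number of ground terms of depth ≤ k. A term of depth ≤ k is either a constant or a function symbol applied to arguments of depth ≤ k−1, so N_k = 1 + N_{k-1}^2.
N_0 = 1
N_1 = 1 + 1^2 = 2
N_2 = 1 + 2^2 = 5
N_3 = 1 + 5^2 = 26

26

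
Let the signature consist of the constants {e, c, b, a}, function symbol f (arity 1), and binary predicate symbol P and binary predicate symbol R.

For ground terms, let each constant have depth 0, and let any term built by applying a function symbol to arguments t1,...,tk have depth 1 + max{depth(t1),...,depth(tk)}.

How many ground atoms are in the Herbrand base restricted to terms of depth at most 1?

128

First count ground terms of depth ≤ 1.
Let N_k = |{terms of depth ≤ k}|. Then N_0 = 4 and N_k = 4 + N_{k-1} for k ≥ 1 (one summand per function symbol, arity giving the exponent).
N_0 = 4
N_1 = 4 + 4 = 8
Explicitly: e, c, b, a, f(e), f(c), f(b), f(a).
So |H| = 8.
Each predicate of arity r yields |H|^r ground atoms (one per choice of an r-tuple from H):
  P: 8^2 = 64;  R: 8^2 = 64
Total ground atoms: 64 + 64 = 128.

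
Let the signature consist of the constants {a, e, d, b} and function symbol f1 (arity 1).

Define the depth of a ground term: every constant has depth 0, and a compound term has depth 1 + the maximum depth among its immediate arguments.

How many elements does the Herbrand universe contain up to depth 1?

8

Let N_k count ground terms of depth at most k. Each non-constant term of depth ≤ k is some function symbol applied to depth-≤(k−1) arguments, giving N_k = 4 + N_{k-1}.
N_0 = 4
N_1 = 4 + 4 = 8
Explicitly: a, e, d, b, f1(a), f1(e), f1(d), f1(b).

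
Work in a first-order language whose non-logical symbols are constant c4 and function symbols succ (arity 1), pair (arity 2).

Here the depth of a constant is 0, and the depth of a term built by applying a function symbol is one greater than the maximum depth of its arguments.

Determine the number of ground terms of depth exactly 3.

170

Count level by level. With function symbols succ/1, pair/2, the terms of depth ≤ k are the 1 constant together with each function applied to depth-≤(k−1) tuples, so N_k = 1 + N_{k-1} + N_{k-1}^2.
N_0 = 1
N_1 = 1 + 1 + 1^2 = 3
N_2 = 1 + 3 + 3^2 = 13
N_3 = 1 + 13 + 13^2 = 183
Terms of depth exactly 3: N_3 − N_2 = 183 − 13 = 170.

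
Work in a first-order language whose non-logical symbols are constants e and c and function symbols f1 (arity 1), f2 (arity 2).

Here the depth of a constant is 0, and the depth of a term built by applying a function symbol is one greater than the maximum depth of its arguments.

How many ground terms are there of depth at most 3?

5552

Write N_k for the number of ground terms of depth ≤ k. A term of depth ≤ k is either a constant or a function symbol applied to arguments of depth ≤ k−1, so N_k = 2 + N_{k-1} + N_{k-1}^2.
N_0 = 2
N_1 = 2 + 2 + 2^2 = 8
N_2 = 2 + 8 + 8^2 = 74
N_3 = 2 + 74 + 74^2 = 5552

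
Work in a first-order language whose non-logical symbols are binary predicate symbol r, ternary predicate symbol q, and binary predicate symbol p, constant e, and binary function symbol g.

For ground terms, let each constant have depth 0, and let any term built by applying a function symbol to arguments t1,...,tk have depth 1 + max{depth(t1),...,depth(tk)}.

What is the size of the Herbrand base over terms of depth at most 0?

First count ground terms of depth ≤ 0.
Let N_k = |{terms of depth ≤ k}|. Then N_0 = 1 and N_k = 1 + N_{k-1}^2 for k ≥ 1 (one summand per function symbol, arity giving the exponent).
N_0 = 1
Explicitly: e.
So |H| = 1.
Each predicate of arity r yields |H|^r ground atoms (one per choice of an r-tuple from H):
  r: 1^2 = 1;  q: 1^3 = 1;  p: 1^2 = 1
Total ground atoms: 1 + 1 + 1 = 3.

3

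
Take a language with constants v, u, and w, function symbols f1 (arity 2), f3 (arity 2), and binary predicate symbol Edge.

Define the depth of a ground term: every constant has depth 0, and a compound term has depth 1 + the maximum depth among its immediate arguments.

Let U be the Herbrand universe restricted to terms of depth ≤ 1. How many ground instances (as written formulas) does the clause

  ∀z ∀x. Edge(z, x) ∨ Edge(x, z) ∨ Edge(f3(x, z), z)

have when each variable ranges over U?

Ground terms of depth ≤ 1:
  Count level by level. With function symbols f1/2, f3/2, the terms of depth ≤ k are the 3 constants together with each function applied to depth-≤(k−1) tuples, so N_k = 3 + N_{k-1}^2 + N_{k-1}^2.
  N_0 = 3
  N_1 = 3 + 3^2 + 3^2 = 21
So there are 21 ground terms available for substitution.
There are 2 variables to instantiate (z, x), each occurring in at least one literal, so different choices give different ground instances.
Number of ground instances = 21^2 = 441.

441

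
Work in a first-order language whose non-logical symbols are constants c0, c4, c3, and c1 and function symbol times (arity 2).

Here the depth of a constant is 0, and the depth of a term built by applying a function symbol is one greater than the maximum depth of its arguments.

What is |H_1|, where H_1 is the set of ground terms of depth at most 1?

Write N_k for the number of ground terms of depth ≤ k. A term of depth ≤ k is either a constant or a function symbol applied to arguments of depth ≤ k−1, so N_k = 4 + N_{k-1}^2.
N_0 = 4
N_1 = 4 + 4^2 = 20

20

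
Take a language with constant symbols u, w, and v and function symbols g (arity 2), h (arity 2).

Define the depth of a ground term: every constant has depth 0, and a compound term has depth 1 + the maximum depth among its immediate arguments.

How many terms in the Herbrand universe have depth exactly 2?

864

Count level by level. With function symbols g/2, h/2, the terms of depth ≤ k are the 3 constants together with each function applied to depth-≤(k−1) tuples, so N_k = 3 + N_{k-1}^2 + N_{k-1}^2.
N_0 = 3
N_1 = 3 + 3^2 + 3^2 = 21
N_2 = 3 + 21^2 + 21^2 = 885
Terms of depth exactly 2: N_2 − N_1 = 885 − 21 = 864.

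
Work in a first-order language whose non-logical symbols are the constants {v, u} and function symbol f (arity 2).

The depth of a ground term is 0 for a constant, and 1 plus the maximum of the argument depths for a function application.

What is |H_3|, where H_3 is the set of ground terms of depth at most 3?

1446

Let N_k count ground terms of depth at most k. Each non-constant term of depth ≤ k is some function symbol applied to depth-≤(k−1) arguments, giving N_k = 2 + N_{k-1}^2.
N_0 = 2
N_1 = 2 + 2^2 = 6
N_2 = 2 + 6^2 = 38
N_3 = 2 + 38^2 = 1446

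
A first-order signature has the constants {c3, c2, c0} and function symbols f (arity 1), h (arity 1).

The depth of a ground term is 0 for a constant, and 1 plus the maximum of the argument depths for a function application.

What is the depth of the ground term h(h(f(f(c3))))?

4

depth(f(c3)) = 1 + depth(c3) = 1 + 0 = 1
depth(f(f(c3))) = 1 + depth(f(c3)) = 1 + 1 = 2
depth(h(f(f(c3)))) = 1 + depth(f(f(c3))) = 1 + 2 = 3
depth(h(h(f(f(c3))))) = 1 + depth(h(f(f(c3)))) = 1 + 3 = 4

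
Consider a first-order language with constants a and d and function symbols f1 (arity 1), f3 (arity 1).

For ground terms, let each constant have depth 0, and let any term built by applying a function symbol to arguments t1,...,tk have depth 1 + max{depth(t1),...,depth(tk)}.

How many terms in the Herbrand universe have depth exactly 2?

8

Count level by level. With function symbols f1/1, f3/1, the terms of depth ≤ k are the 2 constants together with each function applied to depth-≤(k−1) tuples, so N_k = 2 + N_{k-1} + N_{k-1}.
N_0 = 2
N_1 = 2 + 2 + 2 = 6
N_2 = 2 + 6 + 6 = 14
Terms of depth exactly 2: N_2 − N_1 = 14 − 6 = 8.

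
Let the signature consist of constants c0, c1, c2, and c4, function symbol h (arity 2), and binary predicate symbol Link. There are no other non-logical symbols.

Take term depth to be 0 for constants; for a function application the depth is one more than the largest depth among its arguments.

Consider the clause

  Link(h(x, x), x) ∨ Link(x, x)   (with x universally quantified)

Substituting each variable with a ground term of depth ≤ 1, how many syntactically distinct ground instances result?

20

Ground terms of depth ≤ 1:
  Write N_k for the number of ground terms of depth ≤ k. A term of depth ≤ k is either a constant or a function symbol applied to arguments of depth ≤ k−1, so N_k = 4 + N_{k-1}^2.
  N_0 = 4
  N_1 = 4 + 4^2 = 20
So there are 20 ground terms available for substitution.
The clause has 1 distinct variable (x), which appears in the body. In the free term algebra distinct substitutions yield syntactically distinct ground instances.
Number of ground instances = 20.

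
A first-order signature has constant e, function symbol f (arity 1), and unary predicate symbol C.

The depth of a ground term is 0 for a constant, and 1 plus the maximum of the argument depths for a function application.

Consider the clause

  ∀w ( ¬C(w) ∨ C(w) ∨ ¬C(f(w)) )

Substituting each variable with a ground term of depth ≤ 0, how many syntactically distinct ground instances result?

1

Ground terms of depth ≤ 0:
  Let N_k count ground terms of depth at most k. Each non-constant term of depth ≤ k is some function symbol applied to depth-≤(k−1) arguments, giving N_k = 1 + N_{k-1}.
  N_0 = 1
So there is exactly 1 ground term available for substitution.
There is 1 variable to instantiate (w),  occurring in at least one literal, so different choices give different ground instances.
Number of ground instances = 1.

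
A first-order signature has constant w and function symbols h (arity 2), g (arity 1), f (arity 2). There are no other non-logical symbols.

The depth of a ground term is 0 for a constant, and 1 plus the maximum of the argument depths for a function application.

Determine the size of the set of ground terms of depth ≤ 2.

37

If N_k denotes the number of depth-≤k ground terms, the 1 constant gives N_0 = 1, and each function symbol of arity r contributes N_{k-1}^r new terms at level k: N_k = 1 + N_{k-1}^2 + N_{k-1} + N_{k-1}^2.
N_0 = 1
N_1 = 1 + 1^2 + 1 + 1^2 = 4
N_2 = 1 + 4^2 + 4 + 4^2 = 37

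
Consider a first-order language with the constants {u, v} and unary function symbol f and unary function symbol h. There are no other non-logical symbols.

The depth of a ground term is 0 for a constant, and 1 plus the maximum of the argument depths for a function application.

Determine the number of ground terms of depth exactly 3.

Count level by level. With function symbols f/1, h/1, the terms of depth ≤ k are the 2 constants together with each function applied to depth-≤(k−1) tuples, so N_k = 2 + N_{k-1} + N_{k-1}.
N_0 = 2
N_1 = 2 + 2 + 2 = 6
N_2 = 2 + 6 + 6 = 14
N_3 = 2 + 14 + 14 = 30
Terms of depth exactly 3: N_3 − N_2 = 30 − 14 = 16.

16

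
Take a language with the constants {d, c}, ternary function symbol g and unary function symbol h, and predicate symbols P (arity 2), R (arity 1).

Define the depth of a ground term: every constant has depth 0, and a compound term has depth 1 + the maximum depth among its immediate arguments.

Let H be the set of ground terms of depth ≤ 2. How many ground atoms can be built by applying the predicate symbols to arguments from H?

3036306

First count ground terms of depth ≤ 2.
Let N_k = |{terms of depth ≤ k}|. Then N_0 = 2 and N_k = 2 + N_{k-1}^3 + N_{k-1} for k ≥ 1 (one summand per function symbol, arity giving the exponent).
N_0 = 2
N_1 = 2 + 2^3 + 2 = 12
N_2 = 2 + 12^3 + 12 = 1742
So |H| = 1742.
For each predicate symbol, the number of ground atoms is |H| raised to its arity; summing:
  P: 1742^2 = 3034564;  R: 1742
Total ground atoms: 3034564 + 1742 = 3036306.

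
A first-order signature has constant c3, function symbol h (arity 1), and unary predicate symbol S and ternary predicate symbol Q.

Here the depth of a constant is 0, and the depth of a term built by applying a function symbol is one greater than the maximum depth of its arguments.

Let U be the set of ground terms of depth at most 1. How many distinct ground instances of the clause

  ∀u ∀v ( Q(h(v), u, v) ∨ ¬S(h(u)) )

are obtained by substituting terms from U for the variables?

Ground terms of depth ≤ 1:
  Write N_k for the number of ground terms of depth ≤ k. A term of depth ≤ k is either a constant or a function symbol applied to arguments of depth ≤ k−1, so N_k = 1 + N_{k-1}.
  N_0 = 1
  N_1 = 1 + 1 = 2
  Explicitly: c3, h(c3).
So there are 2 ground terms available for substitution.
There are 2 variables to instantiate (u, v), each occurring in at least one literal, so different choices give different ground instances.
Number of ground instances = 2^2 = 4.

4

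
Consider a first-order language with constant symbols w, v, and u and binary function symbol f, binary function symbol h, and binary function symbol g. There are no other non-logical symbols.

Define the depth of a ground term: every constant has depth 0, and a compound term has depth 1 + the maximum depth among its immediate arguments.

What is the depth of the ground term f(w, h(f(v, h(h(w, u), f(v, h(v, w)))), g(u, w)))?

depth(h(w, u)) = 1 + max(0, 0) = 1
depth(h(v, w)) = 1 + max(0, 0) = 1
depth(f(v, h(v, w))) = 1 + max(0, 1) = 2
depth(h(h(w, u), f(v, h(v, w)))) = 1 + max(1, 2) = 3
depth(f(v, h(h(w, u), f(v, h(v, w))))) = 1 + max(0, 3) = 4
depth(g(u, w)) = 1 + max(0, 0) = 1
depth(h(f(v, h(h(w, u), f(v, h(v, w)))), g(u, w))) = 1 + max(4, 1) = 5
depth(f(w, h(f(v, h(h(w, u), f(v, h(v, w)))), g(u, w)))) = 1 + max(0, 5) = 6

6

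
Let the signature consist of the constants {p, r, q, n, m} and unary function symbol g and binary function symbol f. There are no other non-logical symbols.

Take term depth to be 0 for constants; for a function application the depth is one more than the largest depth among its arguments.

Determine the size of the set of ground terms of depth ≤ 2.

Write N_k for the number of ground terms of depth ≤ k. A term of depth ≤ k is either a constant or a function symbol applied to arguments of depth ≤ k−1, so N_k = 5 + N_{k-1} + N_{k-1}^2.
N_0 = 5
N_1 = 5 + 5 + 5^2 = 35
N_2 = 5 + 35 + 35^2 = 1265

1265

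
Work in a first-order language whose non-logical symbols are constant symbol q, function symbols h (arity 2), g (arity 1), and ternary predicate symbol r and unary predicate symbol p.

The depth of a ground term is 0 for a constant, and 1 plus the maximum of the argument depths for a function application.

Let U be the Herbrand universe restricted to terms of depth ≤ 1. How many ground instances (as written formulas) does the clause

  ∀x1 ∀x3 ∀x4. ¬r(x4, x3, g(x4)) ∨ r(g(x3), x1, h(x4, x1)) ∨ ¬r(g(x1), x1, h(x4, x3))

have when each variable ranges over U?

Ground terms of depth ≤ 1:
  Let N_k count ground terms of depth at most k. Each non-constant term of depth ≤ k is some function symbol applied to depth-≤(k−1) arguments, giving N_k = 1 + N_{k-1}^2 + N_{k-1}.
  N_0 = 1
  N_1 = 1 + 1^2 + 1 = 3
  Explicitly: q, h(q, q), g(q).
So there are 3 ground terms available for substitution.
The body mentions every one of the 3 quantified variables; since ground terms form a free algebra, no two substitutions collapse to the same formula.
Number of ground instances = 3^3 = 27.

27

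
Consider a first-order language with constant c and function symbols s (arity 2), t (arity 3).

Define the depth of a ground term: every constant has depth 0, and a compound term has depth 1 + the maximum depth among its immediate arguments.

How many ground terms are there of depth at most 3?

Count level by level. With function symbols s/2, t/3, the terms of depth ≤ k are the 1 constant together with each function applied to depth-≤(k−1) tuples, so N_k = 1 + N_{k-1}^2 + N_{k-1}^3.
N_0 = 1
N_1 = 1 + 1^2 + 1^3 = 3
N_2 = 1 + 3^2 + 3^3 = 37
N_3 = 1 + 37^2 + 37^3 = 52023

52023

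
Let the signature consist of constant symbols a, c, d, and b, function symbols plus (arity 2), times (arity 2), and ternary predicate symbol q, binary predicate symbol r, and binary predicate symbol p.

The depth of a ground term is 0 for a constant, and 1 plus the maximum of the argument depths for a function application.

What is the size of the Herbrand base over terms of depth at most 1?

49248

First count ground terms of depth ≤ 1.
Count level by level. With function symbols plus/2, times/2, the terms of depth ≤ k are the 4 constants together with each function applied to depth-≤(k−1) tuples, so N_k = 4 + N_{k-1}^2 + N_{k-1}^2.
N_0 = 4
N_1 = 4 + 4^2 + 4^2 = 36
So |H| = 36.
Ground atoms are formed by filling each argument slot of a predicate with a term from H, so an r-ary predicate gives |H|^r atoms:
  q: 36^3 = 46656;  r: 36^2 = 1296;  p: 36^2 = 1296
Total ground atoms: 46656 + 1296 + 1296 = 49248.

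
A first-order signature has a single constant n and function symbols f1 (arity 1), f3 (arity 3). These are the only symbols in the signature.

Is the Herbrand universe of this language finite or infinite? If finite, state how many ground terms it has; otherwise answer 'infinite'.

The signature has at least one function symbol (f1, arity 1) and at least one constant (n).
Iterating f1 gives infinitely many distinct ground terms: n, f1(n), f1(f1(n)), ...
So the Herbrand universe is infinite.

infinite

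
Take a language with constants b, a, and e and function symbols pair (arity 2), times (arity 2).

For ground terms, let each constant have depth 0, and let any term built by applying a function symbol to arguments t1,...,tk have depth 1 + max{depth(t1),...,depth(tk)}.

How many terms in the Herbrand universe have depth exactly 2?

If N_k denotes the number of depth-≤k ground terms, the 3 constants give N_0 = 3, and each function symbol of arity r contributes N_{k-1}^r new terms at level k: N_k = 3 + N_{k-1}^2 + N_{k-1}^2.
N_0 = 3
N_1 = 3 + 3^2 + 3^2 = 21
N_2 = 3 + 21^2 + 21^2 = 885
Terms of depth exactly 2: N_2 − N_1 = 885 − 21 = 864.

864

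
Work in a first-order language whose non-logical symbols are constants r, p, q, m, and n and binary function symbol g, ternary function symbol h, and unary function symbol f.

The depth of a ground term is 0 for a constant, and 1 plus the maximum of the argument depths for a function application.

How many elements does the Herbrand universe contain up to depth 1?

160

Let N_k = |{terms of depth ≤ k}|. Then N_0 = 5 and N_k = 5 + N_{k-1}^2 + N_{k-1}^3 + N_{k-1} for k ≥ 1 (one summand per function symbol, arity giving the exponent).
N_0 = 5
N_1 = 5 + 5^2 + 5^3 + 5 = 160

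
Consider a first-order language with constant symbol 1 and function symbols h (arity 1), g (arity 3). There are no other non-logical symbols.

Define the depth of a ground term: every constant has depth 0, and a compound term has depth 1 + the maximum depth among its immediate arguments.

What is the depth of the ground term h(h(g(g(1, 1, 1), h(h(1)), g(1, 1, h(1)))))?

depth(g(1, 1, 1)) = 1 + max(0, 0, 0) = 1
depth(h(1)) = 1 + depth(1) = 1 + 0 = 1
depth(h(h(1))) = 1 + depth(h(1)) = 1 + 1 = 2
depth(g(1, 1, h(1))) = 1 + max(0, 0, 1) = 2
depth(g(g(1, 1, 1), h(h(1)), g(1, 1, h(1)))) = 1 + max(1, 2, 2) = 3
depth(h(g(g(1, 1, 1), h(h(1)), g(1, 1, h(1))))) = 1 + depth(g(g(1, 1, 1), h(h(1)), g(1, 1, h(1)))) = 1 + 3 = 4
depth(h(h(g(g(1, 1, 1), h(h(1)), g(1, 1, h(1)))))) = 1 + depth(h(g(g(1, 1, 1), h(h(1)), g(1, 1, h(1))))) = 1 + 4 = 5

5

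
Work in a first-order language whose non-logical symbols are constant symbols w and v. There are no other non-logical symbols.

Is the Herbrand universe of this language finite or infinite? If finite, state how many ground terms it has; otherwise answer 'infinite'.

2

There are no function symbols, so every ground term is one of the 2 constants.
The Herbrand universe is {w, v}, which is finite with 2 elements.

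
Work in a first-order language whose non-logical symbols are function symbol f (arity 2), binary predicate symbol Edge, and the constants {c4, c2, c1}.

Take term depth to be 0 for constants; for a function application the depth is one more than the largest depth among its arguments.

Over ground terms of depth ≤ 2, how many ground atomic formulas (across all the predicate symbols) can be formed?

First count ground terms of depth ≤ 2.
Let N_k = |{terms of depth ≤ k}|. Then N_0 = 3 and N_k = 3 + N_{k-1}^2 for k ≥ 1 (one summand per function symbol, arity giving the exponent).
N_0 = 3
N_1 = 3 + 3^2 = 12
N_2 = 3 + 12^2 = 147
So |H| = 147.
Ground atoms are formed by filling each argument slot of a predicate with a term from H, so an r-ary predicate gives |H|^r atoms:
  Edge: 147^2 = 21609
Total ground atoms: 21609.

21609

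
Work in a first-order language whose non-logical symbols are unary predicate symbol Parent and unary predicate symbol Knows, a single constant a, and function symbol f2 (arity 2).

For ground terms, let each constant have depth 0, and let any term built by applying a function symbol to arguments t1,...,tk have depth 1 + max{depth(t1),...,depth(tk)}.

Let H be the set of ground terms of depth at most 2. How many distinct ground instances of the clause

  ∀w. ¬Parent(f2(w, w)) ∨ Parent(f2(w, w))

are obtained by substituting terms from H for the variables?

5

Ground terms of depth ≤ 2:
  Let N_k count ground terms of depth at most k. Each non-constant term of depth ≤ k is some function symbol applied to depth-≤(k−1) arguments, giving N_k = 1 + N_{k-1}^2.
  N_0 = 1
  N_1 = 1 + 1^2 = 2
  N_2 = 1 + 2^2 = 5
  Explicitly: a, f2(a, a), f2(a, f2(a, a)), f2(f2(a, a), a), f2(f2(a, a), f2(a, a)).
So there are 5 ground terms available for substitution.
The variable w ranges independently over the available ground terms, and distinct assignments produce distinct instances.
Number of ground instances = 5.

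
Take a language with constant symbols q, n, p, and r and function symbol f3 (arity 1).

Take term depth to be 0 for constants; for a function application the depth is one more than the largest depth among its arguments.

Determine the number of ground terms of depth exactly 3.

Let N_k count ground terms of depth at most k. Each non-constant term of depth ≤ k is some function symbol applied to depth-≤(k−1) arguments, giving N_k = 4 + N_{k-1}.
N_0 = 4
N_1 = 4 + 4 = 8
N_2 = 4 + 8 = 12
N_3 = 4 + 12 = 16
Terms of depth exactly 3: N_3 − N_2 = 16 − 12 = 4.

4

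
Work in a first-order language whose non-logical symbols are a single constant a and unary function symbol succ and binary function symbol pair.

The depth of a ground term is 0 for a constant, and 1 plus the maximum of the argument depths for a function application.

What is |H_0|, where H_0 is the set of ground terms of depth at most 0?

If N_k denotes the number of depth-≤k ground terms, the 1 constant gives N_0 = 1, and each function symbol of arity r contributes N_{k-1}^r new terms at level k: N_k = 1 + N_{k-1} + N_{k-1}^2.
N_0 = 1
Explicitly: a.

1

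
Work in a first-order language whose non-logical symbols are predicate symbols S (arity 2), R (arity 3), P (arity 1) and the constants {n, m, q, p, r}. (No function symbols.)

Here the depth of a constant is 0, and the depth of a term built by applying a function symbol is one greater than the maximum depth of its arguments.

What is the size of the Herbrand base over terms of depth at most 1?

First count ground terms of depth ≤ 1.
With no function symbols every ground term is a constant, so there are exactly 5 ground terms at every depth bound.
N_0 = 5
N_1 = 5
So |H| = 5.
For each predicate symbol, the number of ground atoms is |H| raised to its arity; summing:
  S: 5^2 = 25;  R: 5^3 = 125;  P: 5
Total ground atoms: 25 + 125 + 5 = 155.

155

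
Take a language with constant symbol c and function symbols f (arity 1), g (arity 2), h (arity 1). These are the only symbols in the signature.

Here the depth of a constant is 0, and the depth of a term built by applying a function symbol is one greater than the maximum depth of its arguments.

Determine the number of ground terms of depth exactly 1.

If N_k denotes the number of depth-≤k ground terms, the 1 constant gives N_0 = 1, and each function symbol of arity r contributes N_{k-1}^r new terms at level k: N_k = 1 + N_{k-1} + N_{k-1}^2 + N_{k-1}.
N_0 = 1
N_1 = 1 + 1 + 1^2 + 1 = 4
Terms of depth exactly 1: N_1 − N_0 = 4 − 1 = 3.

3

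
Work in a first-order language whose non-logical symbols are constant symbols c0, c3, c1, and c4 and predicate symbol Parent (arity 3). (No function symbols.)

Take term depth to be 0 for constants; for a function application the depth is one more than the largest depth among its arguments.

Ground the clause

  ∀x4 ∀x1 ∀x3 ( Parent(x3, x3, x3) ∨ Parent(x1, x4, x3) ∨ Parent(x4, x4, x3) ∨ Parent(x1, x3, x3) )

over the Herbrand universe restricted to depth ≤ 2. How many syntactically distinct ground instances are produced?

Ground terms of depth ≤ 2:
  With no function symbols every ground term is a constant, so there are exactly 4 ground terms at every depth bound.
  N_0 = 4
  N_1 = 4
  N_2 = 4
  Explicitly: c0, c3, c1, c4.
So there are 4 ground terms available for substitution.
Each of x4, x1, x3 ranges independently over the available ground terms, and distinct assignments produce distinct instances.
Number of ground instances = 4^3 = 64.

64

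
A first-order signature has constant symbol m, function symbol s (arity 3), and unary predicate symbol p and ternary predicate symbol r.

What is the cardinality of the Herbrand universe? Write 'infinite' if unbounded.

The signature has at least one function symbol (s, arity 3) and at least one constant (m).
Iterating s gives infinitely many distinct ground terms: m, s(m, m, m), s(s(m, m, m), s(m, m, m), s(m, m, m)), ...
So the Herbrand universe is infinite.

infinite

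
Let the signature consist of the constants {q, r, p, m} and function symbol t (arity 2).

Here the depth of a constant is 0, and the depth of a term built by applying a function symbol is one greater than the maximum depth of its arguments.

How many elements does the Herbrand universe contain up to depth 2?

Write N_k for the number of ground terms of depth ≤ k. A term of depth ≤ k is either a constant or a function symbol applied to arguments of depth ≤ k−1, so N_k = 4 + N_{k-1}^2.
N_0 = 4
N_1 = 4 + 4^2 = 20
N_2 = 4 + 20^2 = 404

404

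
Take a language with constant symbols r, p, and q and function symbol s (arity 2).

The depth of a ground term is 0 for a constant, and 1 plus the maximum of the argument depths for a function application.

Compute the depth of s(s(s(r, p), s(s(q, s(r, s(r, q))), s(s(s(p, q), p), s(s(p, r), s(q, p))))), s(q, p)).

6

depth(s(r, p)) = 1 + max(0, 0) = 1
depth(s(r, q)) = 1 + max(0, 0) = 1
depth(s(r, s(r, q))) = 1 + max(0, 1) = 2
depth(s(q, s(r, s(r, q)))) = 1 + max(0, 2) = 3
depth(s(p, q)) = 1 + max(0, 0) = 1
depth(s(s(p, q), p)) = 1 + max(1, 0) = 2
depth(s(p, r)) = 1 + max(0, 0) = 1
depth(s(q, p)) = 1 + max(0, 0) = 1
depth(s(s(p, r), s(q, p))) = 1 + max(1, 1) = 2
depth(s(s(s(p, q), p), s(s(p, r), s(q, p)))) = 1 + max(2, 2) = 3
depth(s(s(q, s(r, s(r, q))), s(s(s(p, q), p), s(s(p, r), s(q, p))))) = 1 + max(3, 3) = 4
depth(s(s(r, p), s(s(q, s(r, s(r, q))), s(s(s(p, q), p), s(s(p, r), s(q, p)))))) = 1 + max(1, 4) = 5
depth(s(s(s(r, p), s(s(q, s(r, s(r, q))), s(s(s(p, q), p), s(s(p, r), s(q, p))))), s(q, p))) = 1 + max(5, 1) = 6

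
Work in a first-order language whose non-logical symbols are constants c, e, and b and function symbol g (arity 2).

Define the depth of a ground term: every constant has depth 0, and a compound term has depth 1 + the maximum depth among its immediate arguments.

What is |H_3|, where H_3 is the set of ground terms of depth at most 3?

21612

If N_k denotes the number of depth-≤k ground terms, the 3 constants give N_0 = 3, and each function symbol of arity r contributes N_{k-1}^r new terms at level k: N_k = 3 + N_{k-1}^2.
N_0 = 3
N_1 = 3 + 3^2 = 12
N_2 = 3 + 12^2 = 147
N_3 = 3 + 147^2 = 21612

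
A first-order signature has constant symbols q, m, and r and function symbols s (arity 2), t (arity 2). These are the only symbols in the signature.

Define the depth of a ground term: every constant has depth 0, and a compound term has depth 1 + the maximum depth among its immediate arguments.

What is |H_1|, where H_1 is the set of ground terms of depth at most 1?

Let N_k count ground terms of depth at most k. Each non-constant term of depth ≤ k is some function symbol applied to depth-≤(k−1) arguments, giving N_k = 3 + N_{k-1}^2 + N_{k-1}^2.
N_0 = 3
N_1 = 3 + 3^2 + 3^2 = 21

21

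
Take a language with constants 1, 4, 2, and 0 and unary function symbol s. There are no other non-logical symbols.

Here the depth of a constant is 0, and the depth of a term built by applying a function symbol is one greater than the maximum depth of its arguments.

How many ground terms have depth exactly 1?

4

If N_k denotes the number of depth-≤k ground terms, the 4 constants give N_0 = 4, and each function symbol of arity r contributes N_{k-1}^r new terms at level k: N_k = 4 + N_{k-1}.
N_0 = 4
N_1 = 4 + 4 = 8
Terms of depth exactly 1: N_1 − N_0 = 8 − 4 = 4.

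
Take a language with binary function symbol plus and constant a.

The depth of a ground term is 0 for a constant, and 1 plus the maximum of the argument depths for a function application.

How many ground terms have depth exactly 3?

Write N_k for the number of ground terms of depth ≤ k. A term of depth ≤ k is either a constant or a function symbol applied to arguments of depth ≤ k−1, so N_k = 1 + N_{k-1}^2.
N_0 = 1
N_1 = 1 + 1^2 = 2
N_2 = 1 + 2^2 = 5
N_3 = 1 + 5^2 = 26
Terms of depth exactly 3: N_3 − N_2 = 26 − 5 = 21.

21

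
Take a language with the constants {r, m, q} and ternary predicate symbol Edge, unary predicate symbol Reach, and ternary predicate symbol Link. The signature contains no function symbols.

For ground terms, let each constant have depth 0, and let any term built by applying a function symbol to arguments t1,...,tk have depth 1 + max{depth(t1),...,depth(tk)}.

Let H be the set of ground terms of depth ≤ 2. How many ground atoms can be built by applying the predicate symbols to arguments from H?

57

First count ground terms of depth ≤ 2.
With no function symbols every ground term is a constant, so there are exactly 3 ground terms at every depth bound.
N_0 = 3
N_1 = 3
N_2 = 3
So |H| = 3.
A ground atom is a predicate applied to a tuple of terms from H, so the count is the sum over predicates of |H|^arity:
  Edge: 3^3 = 27;  Reach: 3;  Link: 3^3 = 27
Total ground atoms: 27 + 3 + 27 = 57.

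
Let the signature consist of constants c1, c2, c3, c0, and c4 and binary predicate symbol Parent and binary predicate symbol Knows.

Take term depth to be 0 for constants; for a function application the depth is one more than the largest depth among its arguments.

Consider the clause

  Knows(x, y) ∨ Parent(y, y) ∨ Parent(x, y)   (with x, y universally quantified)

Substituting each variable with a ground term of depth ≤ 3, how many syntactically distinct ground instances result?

Ground terms of depth ≤ 3:
  With no function symbols every ground term is a constant, so there are exactly 5 ground terms at every depth bound.
  N_0 = 5
  N_1 = 5
  N_2 = 5
  N_3 = 5
So there are 5 ground terms available for substitution.
The clause has 2 distinct variables (x, y), each appearing in the body. In the free term algebra distinct substitutions yield syntactically distinct ground instances.
Number of ground instances = 5^2 = 25.

25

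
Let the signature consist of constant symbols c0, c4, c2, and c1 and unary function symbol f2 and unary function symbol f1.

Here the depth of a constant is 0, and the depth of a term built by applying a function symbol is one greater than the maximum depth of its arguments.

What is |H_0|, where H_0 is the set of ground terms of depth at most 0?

4

Let N_k = |{terms of depth ≤ k}|. Then N_0 = 4 and N_k = 4 + N_{k-1} + N_{k-1} for k ≥ 1 (one summand per function symbol, arity giving the exponent).
N_0 = 4
Explicitly: c0, c4, c2, c1.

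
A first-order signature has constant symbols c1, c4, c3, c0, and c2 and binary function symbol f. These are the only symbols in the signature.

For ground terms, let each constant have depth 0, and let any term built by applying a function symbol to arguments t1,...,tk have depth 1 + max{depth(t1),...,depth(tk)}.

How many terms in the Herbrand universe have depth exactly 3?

818125

Write N_k for the number of ground terms of depth ≤ k. A term of depth ≤ k is either a constant or a function symbol applied to arguments of depth ≤ k−1, so N_k = 5 + N_{k-1}^2.
N_0 = 5
N_1 = 5 + 5^2 = 30
N_2 = 5 + 30^2 = 905
N_3 = 5 + 905^2 = 819030
Terms of depth exactly 3: N_3 − N_2 = 819030 − 905 = 818125.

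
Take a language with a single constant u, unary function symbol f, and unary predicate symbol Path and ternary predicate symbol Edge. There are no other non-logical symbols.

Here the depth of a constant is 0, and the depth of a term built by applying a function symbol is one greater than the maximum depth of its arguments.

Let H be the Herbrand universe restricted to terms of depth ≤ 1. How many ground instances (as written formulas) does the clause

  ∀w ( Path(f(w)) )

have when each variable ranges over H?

2

Ground terms of depth ≤ 1:
  If N_k denotes the number of depth-≤k ground terms, the 1 constant gives N_0 = 1, and each function symbol of arity r contributes N_{k-1}^r new terms at level k: N_k = 1 + N_{k-1}.
  N_0 = 1
  N_1 = 1 + 1 = 2
  Explicitly: u, f(u).
So there are 2 ground terms available for substitution.
The variable w ranges independently over the available ground terms, and distinct assignments produce distinct instances.
Number of ground instances = 2.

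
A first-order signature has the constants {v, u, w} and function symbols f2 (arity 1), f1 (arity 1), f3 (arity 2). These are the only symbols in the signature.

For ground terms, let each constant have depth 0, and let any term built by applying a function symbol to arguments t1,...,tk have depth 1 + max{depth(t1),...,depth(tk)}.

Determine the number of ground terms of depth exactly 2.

Write N_k for the number of ground terms of depth ≤ k. A term of depth ≤ k is either a constant or a function symbol applied to arguments of depth ≤ k−1, so N_k = 3 + N_{k-1} + N_{k-1} + N_{k-1}^2.
N_0 = 3
N_1 = 3 + 3 + 3 + 3^2 = 18
N_2 = 3 + 18 + 18 + 18^2 = 363
Terms of depth exactly 2: N_2 − N_1 = 363 − 18 = 345.

345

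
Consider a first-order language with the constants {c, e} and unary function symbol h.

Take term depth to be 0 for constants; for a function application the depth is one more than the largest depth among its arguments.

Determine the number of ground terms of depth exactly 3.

2

Write N_k for the number of ground terms of depth ≤ k. A term of depth ≤ k is either a constant or a function symbol applied to arguments of depth ≤ k−1, so N_k = 2 + N_{k-1}.
N_0 = 2
N_1 = 2 + 2 = 4
N_2 = 2 + 4 = 6
N_3 = 2 + 6 = 8
Terms of depth exactly 3: N_3 − N_2 = 8 − 6 = 2.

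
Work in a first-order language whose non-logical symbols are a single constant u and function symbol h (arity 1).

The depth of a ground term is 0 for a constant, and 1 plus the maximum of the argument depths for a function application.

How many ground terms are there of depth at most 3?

4

Let N_k = |{terms of depth ≤ k}|. Then N_0 = 1 and N_k = 1 + N_{k-1} for k ≥ 1 (one summand per function symbol, arity giving the exponent).
N_0 = 1
N_1 = 1 + 1 = 2
N_2 = 1 + 2 = 3
N_3 = 1 + 3 = 4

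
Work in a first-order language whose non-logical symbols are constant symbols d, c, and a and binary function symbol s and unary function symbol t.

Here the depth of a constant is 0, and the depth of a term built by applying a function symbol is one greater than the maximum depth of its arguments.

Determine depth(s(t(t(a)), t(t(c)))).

3

depth(t(a)) = 1 + depth(a) = 1 + 0 = 1
depth(t(t(a))) = 1 + depth(t(a)) = 1 + 1 = 2
depth(t(c)) = 1 + depth(c) = 1 + 0 = 1
depth(t(t(c))) = 1 + depth(t(c)) = 1 + 1 = 2
depth(s(t(t(a)), t(t(c)))) = 1 + max(2, 2) = 3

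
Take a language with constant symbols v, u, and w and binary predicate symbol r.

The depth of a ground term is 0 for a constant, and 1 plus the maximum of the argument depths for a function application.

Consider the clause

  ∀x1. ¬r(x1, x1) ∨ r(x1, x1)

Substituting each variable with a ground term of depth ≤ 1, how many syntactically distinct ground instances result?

3

Ground terms of depth ≤ 1:
  With no function symbols every ground term is a constant, so there are exactly 3 ground terms at every depth bound.
  N_0 = 3
  N_1 = 3
So there are 3 ground terms available for substitution.
The body mentions the single quantified variable x1; since ground terms form a free algebra, no two substitutions collapse to the same formula.
Number of ground instances = 3.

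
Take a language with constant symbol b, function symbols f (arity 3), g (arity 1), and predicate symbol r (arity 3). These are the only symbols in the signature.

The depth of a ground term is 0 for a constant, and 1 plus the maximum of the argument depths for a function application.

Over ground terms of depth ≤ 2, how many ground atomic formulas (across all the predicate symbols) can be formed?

First count ground terms of depth ≤ 2.
Write N_k for the number of ground terms of depth ≤ k. A term of depth ≤ k is either a constant or a function symbol applied to arguments of depth ≤ k−1, so N_k = 1 + N_{k-1}^3 + N_{k-1}.
N_0 = 1
N_1 = 1 + 1^3 + 1 = 3
N_2 = 1 + 3^3 + 3 = 31
So |H| = 31.
Each predicate of arity r yields |H|^r ground atoms (one per choice of an r-tuple from H):
  r: 31^3 = 29791
Total ground atoms: 29791.

29791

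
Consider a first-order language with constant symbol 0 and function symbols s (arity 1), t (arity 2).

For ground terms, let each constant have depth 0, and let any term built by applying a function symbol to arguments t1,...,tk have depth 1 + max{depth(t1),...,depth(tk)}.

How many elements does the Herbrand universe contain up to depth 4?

Write N_k for the number of ground terms of depth ≤ k. A term of depth ≤ k is either a constant or a function symbol applied to arguments of depth ≤ k−1, so N_k = 1 + N_{k-1} + N_{k-1}^2.
N_0 = 1
N_1 = 1 + 1 + 1^2 = 3
N_2 = 1 + 3 + 3^2 = 13
N_3 = 1 + 13 + 13^2 = 183
N_4 = 1 + 183 + 183^2 = 33673

33673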